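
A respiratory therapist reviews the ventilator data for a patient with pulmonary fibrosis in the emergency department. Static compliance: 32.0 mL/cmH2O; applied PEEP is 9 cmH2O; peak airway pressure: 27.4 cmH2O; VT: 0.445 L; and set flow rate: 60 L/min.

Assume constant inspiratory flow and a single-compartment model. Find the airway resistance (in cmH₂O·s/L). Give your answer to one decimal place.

Flow: 60 L/min ÷ 60 = 1 L/s.
Equation of motion (constant flow): PIP = Vt/C + R·V̇ + PEEP.
R·V̇ = PIP − Vt/C − PEEP = 27.4 − 445/32.0 − 9 = 27.4 − 13.906 − 9 = 4.494 cmH2O.
R = 4.494 / 1 = 4.494 cmH2O·s/L.

4.5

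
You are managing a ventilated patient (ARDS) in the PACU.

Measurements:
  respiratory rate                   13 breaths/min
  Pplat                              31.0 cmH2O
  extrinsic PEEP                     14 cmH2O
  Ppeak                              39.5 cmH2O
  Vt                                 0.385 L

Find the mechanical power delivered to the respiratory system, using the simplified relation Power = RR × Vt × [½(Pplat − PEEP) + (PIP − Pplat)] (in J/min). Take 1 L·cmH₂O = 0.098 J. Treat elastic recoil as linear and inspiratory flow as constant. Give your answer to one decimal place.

Per-breath work = Vt × [½(Pplat−PEEP) + (PIP−Pplat)] = 0.385 × [0.5×17.0 + 8.5] = 0.385 × 17.0 = 6.545 L·cmH2O.
Power = 13 × 6.545 = 85.085 L·cmH2O/min.
× 0.098 J/(L·cmH2O) → 8.338 J/min.

8.3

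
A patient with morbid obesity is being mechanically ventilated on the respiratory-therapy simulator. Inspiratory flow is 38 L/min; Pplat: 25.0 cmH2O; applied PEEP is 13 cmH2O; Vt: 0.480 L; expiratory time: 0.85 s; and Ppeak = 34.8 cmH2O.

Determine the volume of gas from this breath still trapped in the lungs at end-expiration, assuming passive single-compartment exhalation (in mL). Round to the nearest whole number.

122

Flow: 38 L/min ÷ 60 = 0.6333 L/s.
R = (PIP − Pplat)/V̇ = (34.8 − 25.0) / 0.6333 = 9.8/0.6333 = 15.474 cmH2O·s/L.
C = Vt/(Pplat − PEEP) = 480.0 / (25.0 − 13) = 480.0/12.0 = 40.0 mL/cmH2O.
τ = R × C = 15.474 × 0.04 L/cmH2O = 0.619 s.
Fraction remaining = e^(−Te/τ) = e^(−0.85/0.619) = 0.2533.
Trapped volume = 480.0 × 0.2533 = 121.58 mL.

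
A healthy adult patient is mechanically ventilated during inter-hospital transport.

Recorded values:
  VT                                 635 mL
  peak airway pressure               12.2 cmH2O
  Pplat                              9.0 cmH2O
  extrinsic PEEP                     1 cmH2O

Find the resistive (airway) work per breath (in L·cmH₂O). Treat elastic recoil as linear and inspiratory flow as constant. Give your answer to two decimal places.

With constant inspiratory flow the resistive pressure is constant at PIP − Pplat = 12.2 − 9.0 = 3.2 cmH2O, so resistive work = 3.2 × 0.635 = 2.032 L·cmH2O.

2.03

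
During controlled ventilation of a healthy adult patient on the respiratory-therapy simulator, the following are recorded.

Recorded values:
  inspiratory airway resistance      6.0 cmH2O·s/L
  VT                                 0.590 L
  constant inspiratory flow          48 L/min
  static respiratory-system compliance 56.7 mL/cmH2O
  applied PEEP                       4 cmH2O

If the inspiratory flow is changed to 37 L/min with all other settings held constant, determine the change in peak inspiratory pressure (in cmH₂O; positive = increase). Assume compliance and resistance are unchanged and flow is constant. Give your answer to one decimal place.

-1.1

Flow: 48 L/min ÷ 60 = 0.8 L/s.
New flow: 37 L/min ÷ 60 = 0.6167 L/s.
PIP = Vt/C + R·V̇ + PEEP (constant-flow equation of motion).
Only the resistive term changes: ΔPIP = R × ΔV̇ = 6.0 × (0.6167 − 0.8) = 6.0 × -0.1833 = -1.1 cmH2O.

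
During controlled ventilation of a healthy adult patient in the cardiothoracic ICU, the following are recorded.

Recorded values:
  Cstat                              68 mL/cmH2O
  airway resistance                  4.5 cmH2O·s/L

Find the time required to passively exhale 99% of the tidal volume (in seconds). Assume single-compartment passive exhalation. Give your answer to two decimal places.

τ = R × C = 4.5 × 68 mL/cmH2O = 4.5 × 0.068 L/cmH2O = 0.306 s.
Exhaled fraction f = 1 − e^(−t/τ) → t = −τ·ln(1 − f) = −0.306·ln(0.01) = 1.409 s.

1.41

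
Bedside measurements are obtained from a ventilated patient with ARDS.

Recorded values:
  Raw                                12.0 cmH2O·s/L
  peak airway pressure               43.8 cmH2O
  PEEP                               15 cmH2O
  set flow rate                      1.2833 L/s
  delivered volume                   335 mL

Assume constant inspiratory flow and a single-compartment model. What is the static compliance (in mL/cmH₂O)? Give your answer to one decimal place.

Equation of motion (constant flow): PIP = Vt/C + R·V̇ + PEEP.
Vt/C = PIP − R·V̇ − PEEP = 43.8 − 12.0×1.2833 − 15 = 43.8 − 15.4 − 15 = 13.4 cmH2O.
C = Vt / 13.4 = 335 / 13.4 = 25.0 mL/cmH2O.

25.0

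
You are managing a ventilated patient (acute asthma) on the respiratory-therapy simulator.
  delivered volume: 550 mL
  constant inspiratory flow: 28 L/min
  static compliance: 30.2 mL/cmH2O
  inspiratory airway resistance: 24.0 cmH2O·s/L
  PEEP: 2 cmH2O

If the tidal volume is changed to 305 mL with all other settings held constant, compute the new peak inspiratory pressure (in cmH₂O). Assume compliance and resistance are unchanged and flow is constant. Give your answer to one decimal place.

Flow: 28 L/min ÷ 60 = 0.4667 L/s.
PIP = Vt/C + R·V̇ + PEEP (constant-flow equation of motion).
Only the elastic term changes: ΔPIP = ΔVt / C = (305 − 550) / 30.2 = -8.113 cmH2O.
Original PIP = 550/30.2 + 24.0×0.4667 + 2 = 31.413 cmH2O; new PIP = 31.413 + (-8.113) = 23.3 cmH2O.

23.3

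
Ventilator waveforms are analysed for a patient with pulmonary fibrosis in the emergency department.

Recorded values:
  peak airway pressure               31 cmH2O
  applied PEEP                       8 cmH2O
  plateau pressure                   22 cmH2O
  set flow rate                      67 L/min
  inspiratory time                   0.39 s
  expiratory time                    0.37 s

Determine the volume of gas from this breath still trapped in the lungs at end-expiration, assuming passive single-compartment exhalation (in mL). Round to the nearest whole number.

100

Flow: 67 L/min ÷ 60 = 1.1167 L/s.
Vt = flow × Ti = 1.1167 L/s × 0.39 s × 1000 mL/L = 435.51 mL.
R = (PIP − Pplat)/V̇ = (31 − 22) / 1.1167 = 9.0/1.1167 = 8.059 cmH2O·s/L.
C = Vt/(Pplat − PEEP) = 435.51 / (22 − 8) = 435.51/14.0 = 31.108 mL/cmH2O.
τ = R × C = 8.059 × 0.03111 L/cmH2O = 0.2507 s.
Fraction remaining = e^(−Te/τ) = e^(−0.37/0.2507) = 0.2286.
Trapped volume = 435.51 × 0.2286 = 99.558 mL.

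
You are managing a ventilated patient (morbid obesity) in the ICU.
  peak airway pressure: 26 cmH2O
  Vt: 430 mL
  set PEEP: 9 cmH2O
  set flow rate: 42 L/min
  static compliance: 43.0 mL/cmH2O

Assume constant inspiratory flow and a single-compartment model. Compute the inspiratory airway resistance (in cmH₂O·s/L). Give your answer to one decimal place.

Flow: 42 L/min ÷ 60 = 0.7 L/s.
Equation of motion (constant flow): PIP = Vt/C + R·V̇ + PEEP.
R·V̇ = PIP − Vt/C − PEEP = 26 − 430/43.0 − 9 = 26 − 10.0 − 9 = 7.0 cmH2O.
R = 7.0 / 0.7 = 10.0 cmH2O·s/L.

10.0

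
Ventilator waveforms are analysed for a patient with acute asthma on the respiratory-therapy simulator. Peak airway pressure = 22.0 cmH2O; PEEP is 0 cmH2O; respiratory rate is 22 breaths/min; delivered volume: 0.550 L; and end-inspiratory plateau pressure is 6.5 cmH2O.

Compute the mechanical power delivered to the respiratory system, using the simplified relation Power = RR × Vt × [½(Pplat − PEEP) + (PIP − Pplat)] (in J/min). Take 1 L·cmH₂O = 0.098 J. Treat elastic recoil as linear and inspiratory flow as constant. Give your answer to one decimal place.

Per-breath work = Vt × [½(Pplat−PEEP) + (PIP−Pplat)] = 0.550 × [0.5×6.5 + 15.5] = 0.550 × 18.75 = 10.313 L·cmH2O.
Power = 22 × 10.313 = 226.89 L·cmH2O/min.
× 0.098 J/(L·cmH2O) → 22.235 J/min.

22.2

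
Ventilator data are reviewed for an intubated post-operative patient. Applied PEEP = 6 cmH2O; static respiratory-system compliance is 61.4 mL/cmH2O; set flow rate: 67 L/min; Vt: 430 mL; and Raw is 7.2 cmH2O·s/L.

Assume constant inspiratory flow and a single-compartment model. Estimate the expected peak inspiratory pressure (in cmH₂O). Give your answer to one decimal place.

21.0

Flow: 67 L/min ÷ 60 = 1.1167 L/s.
Equation of motion (constant flow): PIP = Vt/C + R·V̇ + PEEP.
PIP = 430/61.4 + 7.2×1.1167 + 6 = 7.003 + 8.04 + 6 = 21.043 cmH2O.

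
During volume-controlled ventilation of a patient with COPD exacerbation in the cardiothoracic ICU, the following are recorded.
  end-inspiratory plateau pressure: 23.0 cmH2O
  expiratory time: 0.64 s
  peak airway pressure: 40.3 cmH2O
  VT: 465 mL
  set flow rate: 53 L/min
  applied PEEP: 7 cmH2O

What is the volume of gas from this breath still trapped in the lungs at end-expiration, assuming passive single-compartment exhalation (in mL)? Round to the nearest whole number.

Flow: 53 L/min ÷ 60 = 0.8833 L/s.
R = (PIP − Pplat)/V̇ = (40.3 − 23.0) / 0.8833 = 17.3/0.8833 = 19.586 cmH2O·s/L.
C = Vt/(Pplat − PEEP) = 465.0 / (23.0 − 7) = 465.0/16.0 = 29.063 mL/cmH2O.
τ = R × C = 19.586 × 0.02906 L/cmH2O = 0.5692 s.
Fraction remaining = e^(−Te/τ) = e^(−0.64/0.5692) = 0.3249.
Trapped volume = 465.0 × 0.3249 = 151.08 mL.

151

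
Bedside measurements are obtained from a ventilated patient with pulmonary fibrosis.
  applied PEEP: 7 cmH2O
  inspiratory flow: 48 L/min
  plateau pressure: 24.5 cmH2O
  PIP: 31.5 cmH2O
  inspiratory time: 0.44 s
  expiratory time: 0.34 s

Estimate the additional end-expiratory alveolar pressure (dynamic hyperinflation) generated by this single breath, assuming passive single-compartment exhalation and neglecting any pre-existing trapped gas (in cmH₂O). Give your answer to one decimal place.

2.5

Flow: 48 L/min ÷ 60 = 0.8 L/s.
Vt = flow × Ti = 0.8 L/s × 0.44 s × 1000 mL/L = 352.0 mL.
R = (PIP − Pplat)/V̇ = (31.5 − 24.5) / 0.8 = 7.0/0.8 = 8.75 cmH2O·s/L.
C = Vt/(Pplat − PEEP) = 352.0 / (24.5 − 7) = 352.0/17.5 = 20.114 mL/cmH2O.
τ = R × C = 8.75 × 0.02011 L/cmH2O = 0.176 s.
Fraction remaining = e^(−Te/τ) = e^(−0.34/0.176) = 0.1449; trapped volume = 352.0 × 0.1449 = 51.005 mL.
Additional alveolar pressure from trapping ≈ V_trapped / C = 51.005 / 20.114 = 2.536 cmH2O.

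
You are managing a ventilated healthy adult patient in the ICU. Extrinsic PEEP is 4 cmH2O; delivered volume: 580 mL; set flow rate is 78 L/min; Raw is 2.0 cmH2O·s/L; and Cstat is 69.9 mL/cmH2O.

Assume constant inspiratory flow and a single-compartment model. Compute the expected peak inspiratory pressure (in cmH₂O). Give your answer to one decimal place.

Flow: 78 L/min ÷ 60 = 1.3 L/s.
Equation of motion (constant flow): PIP = Vt/C + R·V̇ + PEEP.
PIP = 580/69.9 + 2.0×1.3 + 4 = 8.298 + 2.6 + 4 = 14.898 cmH2O.

14.9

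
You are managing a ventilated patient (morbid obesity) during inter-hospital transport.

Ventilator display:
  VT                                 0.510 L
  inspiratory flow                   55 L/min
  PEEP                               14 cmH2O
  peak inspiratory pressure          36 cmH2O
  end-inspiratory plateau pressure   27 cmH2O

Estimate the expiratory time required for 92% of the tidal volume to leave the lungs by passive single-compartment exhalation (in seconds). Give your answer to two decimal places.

0.97

Flow: 55 L/min ÷ 60 = 0.9167 L/s.
R = (PIP − Pplat)/V̇ = (36 − 27) / 0.9167 = 9.0/0.9167 = 9.818 cmH2O·s/L.
C = Vt/(Pplat − PEEP) = 510.0 / (27 − 14) = 510.0/13.0 = 39.231 mL/cmH2O.
τ = R × C = 9.818 × 0.03923 L/cmH2O = 0.3852 s.
t = −τ·ln(1 − 0.92) = −0.3852·ln(0.08) = 0.9729 s.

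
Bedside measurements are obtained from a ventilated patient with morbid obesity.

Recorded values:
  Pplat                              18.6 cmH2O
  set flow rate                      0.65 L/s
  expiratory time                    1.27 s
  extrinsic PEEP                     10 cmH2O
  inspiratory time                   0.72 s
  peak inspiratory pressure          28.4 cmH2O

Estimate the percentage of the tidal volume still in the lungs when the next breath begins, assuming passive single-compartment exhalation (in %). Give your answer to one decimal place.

21.3

Vt = flow × Ti = 0.65 L/s × 0.72 s × 1000 mL/L = 468.0 mL.
R = (PIP − Pplat)/V̇ = (28.4 − 18.6) / 0.65 = 9.8/0.65 = 15.077 cmH2O·s/L.
C = Vt/(Pplat − PEEP) = 468.0 / (18.6 − 10) = 468.0/8.6 = 54.419 mL/cmH2O.
τ = R × C = 15.077 × 0.05442 L/cmH2O = 0.8205 s.
Fraction remaining at end-expiration = e^(−Te/τ) = e^(−1.27/0.8205) = 0.2127 → 21.27%.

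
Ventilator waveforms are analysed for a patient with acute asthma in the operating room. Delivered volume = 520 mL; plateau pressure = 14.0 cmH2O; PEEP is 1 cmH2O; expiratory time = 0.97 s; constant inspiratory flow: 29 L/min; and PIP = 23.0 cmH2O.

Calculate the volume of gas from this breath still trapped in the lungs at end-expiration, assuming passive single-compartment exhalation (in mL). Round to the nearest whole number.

Flow: 29 L/min ÷ 60 = 0.4833 L/s.
R = (PIP − Pplat)/V̇ = (23.0 − 14.0) / 0.4833 = 9.0/0.4833 = 18.622 cmH2O·s/L.
C = Vt/(Pplat − PEEP) = 520.0 / (14.0 − 1) = 520.0/13.0 = 40.0 mL/cmH2O.
τ = R × C = 18.622 × 0.04 L/cmH2O = 0.7449 s.
Fraction remaining = e^(−Te/τ) = e^(−0.97/0.7449) = 0.2719.
Trapped volume = 520.0 × 0.2719 = 141.39 mL.

141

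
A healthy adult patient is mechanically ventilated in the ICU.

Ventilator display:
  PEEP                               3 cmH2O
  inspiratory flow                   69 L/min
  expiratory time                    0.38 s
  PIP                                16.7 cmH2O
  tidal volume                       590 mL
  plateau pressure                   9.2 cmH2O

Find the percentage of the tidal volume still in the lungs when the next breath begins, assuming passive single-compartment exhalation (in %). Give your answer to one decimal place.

54.2

Flow: 69 L/min ÷ 60 = 1.15 L/s.
R = (PIP − Pplat)/V̇ = (16.7 − 9.2) / 1.15 = 7.5/1.15 = 6.522 cmH2O·s/L.
C = Vt/(Pplat − PEEP) = 590.0 / (9.2 − 3) = 590.0/6.2 = 95.161 mL/cmH2O.
τ = R × C = 6.522 × 0.09516 L/cmH2O = 0.6206 s.
Fraction remaining at end-expiration = e^(−Te/τ) = e^(−0.38/0.6206) = 0.5421 → 54.21%.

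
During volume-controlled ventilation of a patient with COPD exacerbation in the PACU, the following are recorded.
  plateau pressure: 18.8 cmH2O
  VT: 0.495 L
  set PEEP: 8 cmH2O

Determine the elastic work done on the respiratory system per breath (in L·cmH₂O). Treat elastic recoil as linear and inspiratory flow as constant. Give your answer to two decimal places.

Elastic work ≈ ½ × (Pplat − PEEP) × Vt = 0.5 × (18.8 − 8) × 0.495 L = 0.5 × 10.8 × 0.495 = 2.673 L·cmH2O.

2.67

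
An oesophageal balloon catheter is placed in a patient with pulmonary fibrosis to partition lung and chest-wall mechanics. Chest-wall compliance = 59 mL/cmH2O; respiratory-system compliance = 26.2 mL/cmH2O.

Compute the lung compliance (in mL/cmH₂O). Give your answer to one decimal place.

1/CL = 1/Crs − 1/Ccw.
1/CL = 1/26.2 − 1/59 = 0.02122.
CL = 47.125 mL/cmH2O.

47.1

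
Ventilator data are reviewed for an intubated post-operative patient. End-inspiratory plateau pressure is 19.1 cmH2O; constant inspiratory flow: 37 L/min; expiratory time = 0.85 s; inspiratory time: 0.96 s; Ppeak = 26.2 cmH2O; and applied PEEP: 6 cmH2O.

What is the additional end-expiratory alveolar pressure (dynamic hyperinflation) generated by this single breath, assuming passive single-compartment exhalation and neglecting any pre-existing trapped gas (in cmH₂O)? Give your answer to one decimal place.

2.6

Flow: 37 L/min ÷ 60 = 0.6167 L/s.
Vt = flow × Ti = 0.6167 L/s × 0.96 s × 1000 mL/L = 592.03 mL.
R = (PIP − Pplat)/V̇ = (26.2 − 19.1) / 0.6167 = 7.1/0.6167 = 11.513 cmH2O·s/L.
C = Vt/(Pplat − PEEP) = 592.03 / (19.1 − 6) = 592.03/13.1 = 45.193 mL/cmH2O.
τ = R × C = 11.513 × 0.04519 L/cmH2O = 0.5203 s.
Fraction remaining = e^(−Te/τ) = e^(−0.85/0.5203) = 0.1952; trapped volume = 592.03 × 0.1952 = 115.56 mL.
Additional alveolar pressure from trapping ≈ V_trapped / C = 115.56 / 45.193 = 2.557 cmH2O.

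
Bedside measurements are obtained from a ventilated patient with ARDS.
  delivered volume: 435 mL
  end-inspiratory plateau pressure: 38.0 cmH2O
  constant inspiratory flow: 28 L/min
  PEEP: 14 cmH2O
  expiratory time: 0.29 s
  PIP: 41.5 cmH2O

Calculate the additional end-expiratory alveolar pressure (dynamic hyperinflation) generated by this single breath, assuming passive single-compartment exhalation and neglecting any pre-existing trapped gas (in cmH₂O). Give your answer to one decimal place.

2.8

Flow: 28 L/min ÷ 60 = 0.4667 L/s.
R = (PIP − Pplat)/V̇ = (41.5 − 38.0) / 0.4667 = 3.5/0.4667 = 7.499 cmH2O·s/L.
C = Vt/(Pplat − PEEP) = 435.0 / (38.0 − 14) = 435.0/24.0 = 18.125 mL/cmH2O.
τ = R × C = 7.499 × 0.01813 L/cmH2O = 0.136 s.
Fraction remaining = e^(−Te/τ) = e^(−0.29/0.136) = 0.1186; trapped volume = 435.0 × 0.1186 = 51.591 mL.
Additional alveolar pressure from trapping ≈ V_trapped / C = 51.591 / 18.125 = 2.846 cmH2O.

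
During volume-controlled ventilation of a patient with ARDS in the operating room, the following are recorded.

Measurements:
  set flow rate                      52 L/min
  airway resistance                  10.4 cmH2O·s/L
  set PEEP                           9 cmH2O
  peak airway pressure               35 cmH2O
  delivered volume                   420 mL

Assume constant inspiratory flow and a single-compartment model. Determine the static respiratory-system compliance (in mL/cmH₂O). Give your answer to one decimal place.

24.7

Flow: 52 L/min ÷ 60 = 0.8667 L/s.
Equation of motion (constant flow): PIP = Vt/C + R·V̇ + PEEP.
Vt/C = PIP − R·V̇ − PEEP = 35 − 10.4×0.8667 − 9 = 35 − 9.014 − 9 = 16.986 cmH2O.
C = Vt / 16.986 = 420 / 16.986 = 24.726 mL/cmH2O.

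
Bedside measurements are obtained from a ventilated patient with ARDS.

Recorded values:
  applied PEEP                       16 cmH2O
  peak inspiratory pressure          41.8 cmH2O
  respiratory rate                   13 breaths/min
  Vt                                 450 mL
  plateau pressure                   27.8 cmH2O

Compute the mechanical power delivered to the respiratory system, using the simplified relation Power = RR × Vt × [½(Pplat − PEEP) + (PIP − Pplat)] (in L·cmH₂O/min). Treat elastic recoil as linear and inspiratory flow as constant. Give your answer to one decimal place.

Per-breath work = Vt × [½(Pplat−PEEP) + (PIP−Pplat)] = 0.450 × [0.5×11.8 + 14.0] = 0.450 × 19.9 = 8.955 L·cmH2O.
Power = 13 × 8.955 = 116.42 L·cmH2O/min.

116.4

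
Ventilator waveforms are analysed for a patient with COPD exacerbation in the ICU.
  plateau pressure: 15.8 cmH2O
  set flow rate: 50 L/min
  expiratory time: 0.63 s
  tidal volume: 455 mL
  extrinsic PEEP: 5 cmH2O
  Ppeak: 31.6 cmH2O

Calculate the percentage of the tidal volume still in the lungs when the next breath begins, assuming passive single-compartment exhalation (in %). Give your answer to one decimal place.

45.4

Flow: 50 L/min ÷ 60 = 0.8333 L/s.
R = (PIP − Pplat)/V̇ = (31.6 − 15.8) / 0.8333 = 15.8/0.8333 = 18.961 cmH2O·s/L.
C = Vt/(Pplat − PEEP) = 455.0 / (15.8 − 5) = 455.0/10.8 = 42.13 mL/cmH2O.
τ = R × C = 18.961 × 0.04213 L/cmH2O = 0.7988 s.
Fraction remaining at end-expiration = e^(−Te/τ) = e^(−0.63/0.7988) = 0.4544 → 45.44%.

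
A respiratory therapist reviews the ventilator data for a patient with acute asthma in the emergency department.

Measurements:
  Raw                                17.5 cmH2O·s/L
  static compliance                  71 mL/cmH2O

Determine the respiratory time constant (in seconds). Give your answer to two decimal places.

τ = R × C = 17.5 × 71 mL/cmH2O = 17.5 × 0.071 L/cmH2O = 1.243 s.

1.24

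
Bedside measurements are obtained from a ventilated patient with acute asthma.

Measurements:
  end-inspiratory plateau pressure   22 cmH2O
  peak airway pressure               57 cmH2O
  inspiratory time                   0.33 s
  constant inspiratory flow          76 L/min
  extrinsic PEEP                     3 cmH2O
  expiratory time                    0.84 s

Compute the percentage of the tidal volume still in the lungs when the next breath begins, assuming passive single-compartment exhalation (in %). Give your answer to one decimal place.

Flow: 76 L/min ÷ 60 = 1.2667 L/s.
Vt = flow × Ti = 1.2667 L/s × 0.33 s × 1000 mL/L = 418.01 mL.
R = (PIP − Pplat)/V̇ = (57 − 22) / 1.2667 = 35.0/1.2667 = 27.631 cmH2O·s/L.
C = Vt/(Pplat − PEEP) = 418.01 / (22 − 3) = 418.01/19.0 = 22.001 mL/cmH2O.
τ = R × C = 27.631 × 0.022 L/cmH2O = 0.6079 s.
Fraction remaining at end-expiration = e^(−Te/τ) = e^(−0.84/0.6079) = 0.2511 → 25.11%.

25.1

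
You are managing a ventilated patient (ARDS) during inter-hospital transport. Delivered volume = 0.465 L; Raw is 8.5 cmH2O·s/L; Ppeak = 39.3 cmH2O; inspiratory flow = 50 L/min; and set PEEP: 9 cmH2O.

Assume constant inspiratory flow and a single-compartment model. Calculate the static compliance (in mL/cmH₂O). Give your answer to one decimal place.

20.0

Flow: 50 L/min ÷ 60 = 0.8333 L/s.
Equation of motion (constant flow): PIP = Vt/C + R·V̇ + PEEP.
Vt/C = PIP − R·V̇ − PEEP = 39.3 − 8.5×0.8333 − 9 = 39.3 − 7.083 − 9 = 23.217 cmH2O.
C = Vt / 23.217 = 465 / 23.217 = 20.028 mL/cmH2O.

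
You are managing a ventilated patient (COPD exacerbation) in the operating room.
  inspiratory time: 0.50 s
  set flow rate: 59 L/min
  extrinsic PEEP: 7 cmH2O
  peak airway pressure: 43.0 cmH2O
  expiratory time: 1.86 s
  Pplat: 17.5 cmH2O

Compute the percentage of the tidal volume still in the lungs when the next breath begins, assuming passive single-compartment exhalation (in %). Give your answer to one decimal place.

21.6

Flow: 59 L/min ÷ 60 = 0.9833 L/s.
Vt = flow × Ti = 0.9833 L/s × 0.50 s × 1000 mL/L = 491.65 mL.
R = (PIP − Pplat)/V̇ = (43.0 − 17.5) / 0.9833 = 25.5/0.9833 = 25.933 cmH2O·s/L.
C = Vt/(Pplat − PEEP) = 491.65 / (17.5 − 7) = 491.65/10.5 = 46.824 mL/cmH2O.
τ = R × C = 25.933 × 0.04682 L/cmH2O = 1.214 s.
Fraction remaining at end-expiration = e^(−Te/τ) = e^(−1.86/1.214) = 0.2161 → 21.61%.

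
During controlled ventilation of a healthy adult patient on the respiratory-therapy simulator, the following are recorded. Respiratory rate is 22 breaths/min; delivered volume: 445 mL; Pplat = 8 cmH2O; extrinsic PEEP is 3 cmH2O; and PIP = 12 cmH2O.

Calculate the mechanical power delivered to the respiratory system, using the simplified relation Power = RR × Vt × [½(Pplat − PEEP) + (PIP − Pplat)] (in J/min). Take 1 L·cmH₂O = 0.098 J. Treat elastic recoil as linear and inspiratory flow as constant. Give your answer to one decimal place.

6.2

Per-breath work = Vt × [½(Pplat−PEEP) + (PIP−Pplat)] = 0.445 × [0.5×5.0 + 4.0] = 0.445 × 6.5 = 2.893 L·cmH2O.
Power = 22 × 2.893 = 63.646 L·cmH2O/min.
× 0.098 J/(L·cmH2O) → 6.237 J/min.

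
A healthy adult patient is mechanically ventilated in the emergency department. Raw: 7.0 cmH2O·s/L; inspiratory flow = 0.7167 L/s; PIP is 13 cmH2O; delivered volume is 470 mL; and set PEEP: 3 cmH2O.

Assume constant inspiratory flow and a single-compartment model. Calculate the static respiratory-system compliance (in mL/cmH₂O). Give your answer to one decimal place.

Equation of motion (constant flow): PIP = Vt/C + R·V̇ + PEEP.
Vt/C = PIP − R·V̇ − PEEP = 13 − 7.0×0.7167 − 3 = 13 − 5.017 − 3 = 4.983 cmH2O.
C = Vt / 4.983 = 470 / 4.983 = 94.321 mL/cmH2O.

94.3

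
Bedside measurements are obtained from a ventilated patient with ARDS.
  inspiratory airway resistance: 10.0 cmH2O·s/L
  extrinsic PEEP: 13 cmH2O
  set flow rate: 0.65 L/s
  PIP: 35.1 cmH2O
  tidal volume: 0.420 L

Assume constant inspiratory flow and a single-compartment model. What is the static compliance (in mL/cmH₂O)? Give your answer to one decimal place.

26.9

Equation of motion (constant flow): PIP = Vt/C + R·V̇ + PEEP.
Vt/C = PIP − R·V̇ − PEEP = 35.1 − 10.0×0.65 − 13 = 35.1 − 6.5 − 13 = 15.6 cmH2O.
C = Vt / 15.6 = 420 / 15.6 = 26.923 mL/cmH2O.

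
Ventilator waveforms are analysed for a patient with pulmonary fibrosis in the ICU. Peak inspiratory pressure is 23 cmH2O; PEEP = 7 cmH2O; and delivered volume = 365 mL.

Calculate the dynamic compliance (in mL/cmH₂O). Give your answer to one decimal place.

22.8

Dynamic compliance = Vt / (PIP − PEEP) = 365 / (23 − 7) = 365 / 16.0 = 22.813 mL/cmH2O.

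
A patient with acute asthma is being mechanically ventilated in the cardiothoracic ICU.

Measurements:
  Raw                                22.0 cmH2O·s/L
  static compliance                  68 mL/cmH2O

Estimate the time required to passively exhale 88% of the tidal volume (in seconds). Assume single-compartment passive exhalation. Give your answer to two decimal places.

3.17

τ = R × C = 22.0 × 68 mL/cmH2O = 22.0 × 0.068 L/cmH2O = 1.496 s.
Exhaled fraction f = 1 − e^(−t/τ) → t = −τ·ln(1 − f) = −1.496·ln(0.12) = 3.172 s.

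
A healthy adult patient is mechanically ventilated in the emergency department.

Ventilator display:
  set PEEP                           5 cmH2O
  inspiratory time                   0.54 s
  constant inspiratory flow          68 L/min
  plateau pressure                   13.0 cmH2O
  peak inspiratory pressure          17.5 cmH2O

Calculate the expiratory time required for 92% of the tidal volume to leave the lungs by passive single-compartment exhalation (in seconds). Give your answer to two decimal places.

Flow: 68 L/min ÷ 60 = 1.1333 L/s.
Vt = flow × Ti = 1.1333 L/s × 0.54 s × 1000 mL/L = 611.98 mL.
R = (PIP − Pplat)/V̇ = (17.5 − 13.0) / 1.1333 = 4.5/1.1333 = 3.971 cmH2O·s/L.
C = Vt/(Pplat − PEEP) = 611.98 / (13.0 − 5) = 611.98/8.0 = 76.498 mL/cmH2O.
τ = R × C = 3.971 × 0.0765 L/cmH2O = 0.3038 s.
t = −τ·ln(1 − 0.92) = −0.3038·ln(0.08) = 0.7673 s.

0.77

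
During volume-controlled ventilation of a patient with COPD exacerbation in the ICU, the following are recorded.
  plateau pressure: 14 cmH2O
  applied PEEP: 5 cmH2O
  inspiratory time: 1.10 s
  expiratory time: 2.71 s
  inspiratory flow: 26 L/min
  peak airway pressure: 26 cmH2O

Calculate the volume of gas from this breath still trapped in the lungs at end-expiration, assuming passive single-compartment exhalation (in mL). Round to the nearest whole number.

75

Flow: 26 L/min ÷ 60 = 0.4333 L/s.
Vt = flow × Ti = 0.4333 L/s × 1.10 s × 1000 mL/L = 476.63 mL.
R = (PIP − Pplat)/V̇ = (26 − 14) / 0.4333 = 12.0/0.4333 = 27.694 cmH2O·s/L.
C = Vt/(Pplat − PEEP) = 476.63 / (14 − 5) = 476.63/9.0 = 52.959 mL/cmH2O.
τ = R × C = 27.694 × 0.05296 L/cmH2O = 1.467 s.
Fraction remaining = e^(−Te/τ) = e^(−2.71/1.467) = 0.1577.
Trapped volume = 476.63 × 0.1577 = 75.165 mL.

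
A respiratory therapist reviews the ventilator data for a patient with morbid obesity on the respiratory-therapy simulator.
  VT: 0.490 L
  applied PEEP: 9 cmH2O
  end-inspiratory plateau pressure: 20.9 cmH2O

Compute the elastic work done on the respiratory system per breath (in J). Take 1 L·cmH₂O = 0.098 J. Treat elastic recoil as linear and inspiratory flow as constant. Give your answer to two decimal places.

0.29

Elastic work ≈ ½ × (Pplat − PEEP) × Vt = 0.5 × (20.9 − 9) × 0.490 L = 0.5 × 11.9 × 0.490 = 2.916 L·cmH2O.
× 0.098 J/(L·cmH2O) → 0.2858 J.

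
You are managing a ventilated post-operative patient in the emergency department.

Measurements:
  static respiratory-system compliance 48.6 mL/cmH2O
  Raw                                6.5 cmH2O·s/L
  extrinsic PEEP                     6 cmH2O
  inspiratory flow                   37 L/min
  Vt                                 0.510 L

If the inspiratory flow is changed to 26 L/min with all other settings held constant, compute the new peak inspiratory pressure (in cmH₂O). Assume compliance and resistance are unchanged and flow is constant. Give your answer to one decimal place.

19.3

Flow: 37 L/min ÷ 60 = 0.6167 L/s.
New flow: 26 L/min ÷ 60 = 0.4333 L/s.
PIP = Vt/C + R·V̇ + PEEP (constant-flow equation of motion).
Only the resistive term changes: ΔPIP = R × ΔV̇ = 6.5 × (0.4333 − 0.6167) = 6.5 × -0.1834 = -1.192 cmH2O.
Original PIP = 510/48.6 + 6.5×0.6167 + 6 = 20.502 cmH2O; new PIP = 20.502 + (-1.192) = 19.31 cmH2O.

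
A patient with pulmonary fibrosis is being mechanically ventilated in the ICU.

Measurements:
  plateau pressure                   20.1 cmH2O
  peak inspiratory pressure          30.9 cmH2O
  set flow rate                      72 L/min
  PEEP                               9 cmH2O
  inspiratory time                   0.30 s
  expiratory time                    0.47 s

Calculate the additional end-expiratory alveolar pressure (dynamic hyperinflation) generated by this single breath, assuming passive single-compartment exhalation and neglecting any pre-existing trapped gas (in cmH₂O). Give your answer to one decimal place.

Flow: 72 L/min ÷ 60 = 1.2 L/s.
Vt = flow × Ti = 1.2 L/s × 0.30 s × 1000 mL/L = 360.0 mL.
R = (PIP − Pplat)/V̇ = (30.9 − 20.1) / 1.2 = 10.8/1.2 = 9.0 cmH2O·s/L.
C = Vt/(Pplat − PEEP) = 360.0 / (20.1 − 9) = 360.0/11.1 = 32.432 mL/cmH2O.
τ = R × C = 9.0 × 0.03243 L/cmH2O = 0.2919 s.
Fraction remaining = e^(−Te/τ) = e^(−0.47/0.2919) = 0.1999; trapped volume = 360.0 × 0.1999 = 71.964 mL.
Additional alveolar pressure from trapping ≈ V_trapped / C = 71.964 / 32.432 = 2.219 cmH2O.

2.2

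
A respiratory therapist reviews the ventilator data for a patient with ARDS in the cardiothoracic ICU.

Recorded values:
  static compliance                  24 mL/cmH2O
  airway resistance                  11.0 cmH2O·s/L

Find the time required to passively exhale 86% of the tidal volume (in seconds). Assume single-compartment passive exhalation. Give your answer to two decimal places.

0.52

τ = R × C = 11.0 × 24 mL/cmH2O = 11.0 × 0.024 L/cmH2O = 0.264 s.
Exhaled fraction f = 1 − e^(−t/τ) → t = −τ·ln(1 − f) = −0.264·ln(0.14) = 0.5191 s.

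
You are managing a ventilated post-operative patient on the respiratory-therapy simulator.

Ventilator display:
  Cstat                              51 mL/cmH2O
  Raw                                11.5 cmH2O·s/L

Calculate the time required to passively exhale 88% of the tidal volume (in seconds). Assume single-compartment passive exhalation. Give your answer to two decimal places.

1.24

τ = R × C = 11.5 × 51 mL/cmH2O = 11.5 × 0.051 L/cmH2O = 0.5865 s.
Exhaled fraction f = 1 − e^(−t/τ) → t = −τ·ln(1 − f) = −0.5865·ln(0.12) = 1.244 s.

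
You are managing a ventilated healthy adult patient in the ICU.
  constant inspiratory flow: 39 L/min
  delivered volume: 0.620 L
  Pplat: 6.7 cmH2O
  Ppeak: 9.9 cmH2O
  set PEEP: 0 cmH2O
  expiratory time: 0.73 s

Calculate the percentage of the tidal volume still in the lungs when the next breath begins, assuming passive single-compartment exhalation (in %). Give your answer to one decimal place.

Flow: 39 L/min ÷ 60 = 0.65 L/s.
R = (PIP − Pplat)/V̇ = (9.9 − 6.7) / 0.65 = 3.2/0.65 = 4.923 cmH2O·s/L.
C = Vt/(Pplat − PEEP) = 620.0 / (6.7 − 0) = 620.0/6.7 = 92.537 mL/cmH2O.
τ = R × C = 4.923 × 0.09254 L/cmH2O = 0.4556 s.
Fraction remaining at end-expiration = e^(−Te/τ) = e^(−0.73/0.4556) = 0.2014 → 20.14%.

20.1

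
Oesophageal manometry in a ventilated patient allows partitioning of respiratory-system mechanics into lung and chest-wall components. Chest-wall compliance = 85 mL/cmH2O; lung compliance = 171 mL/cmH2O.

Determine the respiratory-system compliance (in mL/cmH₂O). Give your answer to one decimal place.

Lung and chest wall are elastances in series: 1/Crs = 1/CL + 1/Ccw.
1/Crs = 1/171 + 1/85 = 0.01761.
Crs = 56.786 mL/cmH2O.

56.8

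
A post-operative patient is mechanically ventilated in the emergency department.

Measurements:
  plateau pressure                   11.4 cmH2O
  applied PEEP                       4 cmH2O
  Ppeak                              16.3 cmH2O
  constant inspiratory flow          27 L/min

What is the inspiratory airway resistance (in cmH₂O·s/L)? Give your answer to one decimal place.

Flow: 27 L/min ÷ 60 = 0.45 L/s.
Raw = (PIP − Pplat) / flow = (16.3 − 11.4) / 0.45 = 4.9 / 0.45 = 10.889 cmH2O·s/L.

10.9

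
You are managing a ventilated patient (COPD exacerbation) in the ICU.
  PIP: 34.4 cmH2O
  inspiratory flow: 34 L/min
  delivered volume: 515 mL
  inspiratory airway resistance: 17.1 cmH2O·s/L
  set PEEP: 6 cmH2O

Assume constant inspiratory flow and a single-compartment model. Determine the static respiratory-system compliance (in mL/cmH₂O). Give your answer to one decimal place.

Flow: 34 L/min ÷ 60 = 0.5667 L/s.
Equation of motion (constant flow): PIP = Vt/C + R·V̇ + PEEP.
Vt/C = PIP − R·V̇ − PEEP = 34.4 − 17.1×0.5667 − 6 = 34.4 − 9.691 − 6 = 18.709 cmH2O.
C = Vt / 18.709 = 515 / 18.709 = 27.527 mL/cmH2O.

27.5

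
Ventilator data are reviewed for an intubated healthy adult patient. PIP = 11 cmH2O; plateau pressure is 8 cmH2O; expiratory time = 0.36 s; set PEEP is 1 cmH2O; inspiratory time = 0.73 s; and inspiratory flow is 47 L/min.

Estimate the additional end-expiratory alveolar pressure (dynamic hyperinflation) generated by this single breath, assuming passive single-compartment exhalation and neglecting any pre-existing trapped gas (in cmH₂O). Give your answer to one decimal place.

2.2

Flow: 47 L/min ÷ 60 = 0.7833 L/s.
Vt = flow × Ti = 0.7833 L/s × 0.73 s × 1000 mL/L = 571.81 mL.
R = (PIP − Pplat)/V̇ = (11 − 8) / 0.7833 = 3.0/0.7833 = 3.83 cmH2O·s/L.
C = Vt/(Pplat − PEEP) = 571.81 / (8 − 1) = 571.81/7.0 = 81.687 mL/cmH2O.
τ = R × C = 3.83 × 0.08169 L/cmH2O = 0.3129 s.
Fraction remaining = e^(−Te/τ) = e^(−0.36/0.3129) = 0.3165; trapped volume = 571.81 × 0.3165 = 180.98 mL.
Additional alveolar pressure from trapping ≈ V_trapped / C = 180.98 / 81.687 = 2.216 cmH2O.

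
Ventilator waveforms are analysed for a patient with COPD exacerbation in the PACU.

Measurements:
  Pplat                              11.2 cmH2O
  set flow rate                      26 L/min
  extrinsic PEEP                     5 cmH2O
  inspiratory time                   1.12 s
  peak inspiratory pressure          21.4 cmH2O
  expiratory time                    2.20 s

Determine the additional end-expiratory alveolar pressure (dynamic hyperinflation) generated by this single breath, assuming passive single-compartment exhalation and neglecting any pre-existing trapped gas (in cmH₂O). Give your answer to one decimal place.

1.9

Flow: 26 L/min ÷ 60 = 0.4333 L/s.
Vt = flow × Ti = 0.4333 L/s × 1.12 s × 1000 mL/L = 485.3 mL.
R = (PIP − Pplat)/V̇ = (21.4 − 11.2) / 0.4333 = 10.2/0.4333 = 23.54 cmH2O·s/L.
C = Vt/(Pplat − PEEP) = 485.3 / (11.2 − 5) = 485.3/6.2 = 78.274 mL/cmH2O.
τ = R × C = 23.54 × 0.07827 L/cmH2O = 1.842 s.
Fraction remaining = e^(−Te/τ) = e^(−2.20/1.842) = 0.3029; trapped volume = 485.3 × 0.3029 = 147.0 mL.
Additional alveolar pressure from trapping ≈ V_trapped / C = 147.0 / 78.274 = 1.878 cmH2O.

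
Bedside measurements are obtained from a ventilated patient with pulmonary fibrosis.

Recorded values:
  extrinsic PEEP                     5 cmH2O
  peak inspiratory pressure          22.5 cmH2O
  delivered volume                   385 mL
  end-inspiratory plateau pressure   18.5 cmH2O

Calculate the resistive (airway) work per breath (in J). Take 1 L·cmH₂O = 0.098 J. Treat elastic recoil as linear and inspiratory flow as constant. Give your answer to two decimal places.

With constant inspiratory flow the resistive pressure is constant at PIP − Pplat = 22.5 − 18.5 = 4.0 cmH2O, so resistive work = 4.0 × 0.385 = 1.54 L·cmH2O.
× 0.098 J/(L·cmH2O) → 0.1509 J.

0.15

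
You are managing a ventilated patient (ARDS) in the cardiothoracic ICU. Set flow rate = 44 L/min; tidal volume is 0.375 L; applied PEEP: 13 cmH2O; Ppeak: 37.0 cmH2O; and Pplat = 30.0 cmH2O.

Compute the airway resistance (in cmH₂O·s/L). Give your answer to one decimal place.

9.5

Flow: 44 L/min ÷ 60 = 0.7333 L/s.
Raw = (PIP − Pplat) / flow = (37.0 − 30.0) / 0.7333 = 7.0 / 0.7333 = 9.546 cmH2O·s/L.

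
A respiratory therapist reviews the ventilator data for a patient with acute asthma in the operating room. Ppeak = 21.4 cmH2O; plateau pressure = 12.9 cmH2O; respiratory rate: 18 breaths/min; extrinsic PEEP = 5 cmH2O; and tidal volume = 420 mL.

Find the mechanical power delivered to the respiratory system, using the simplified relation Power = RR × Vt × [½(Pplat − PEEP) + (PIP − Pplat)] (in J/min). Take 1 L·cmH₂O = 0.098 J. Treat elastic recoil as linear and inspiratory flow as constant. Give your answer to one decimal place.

Per-breath work = Vt × [½(Pplat−PEEP) + (PIP−Pplat)] = 0.420 × [0.5×7.9 + 8.5] = 0.420 × 12.45 = 5.229 L·cmH2O.
Power = 18 × 5.229 = 94.122 L·cmH2O/min.
× 0.098 J/(L·cmH2O) → 9.224 J/min.

9.2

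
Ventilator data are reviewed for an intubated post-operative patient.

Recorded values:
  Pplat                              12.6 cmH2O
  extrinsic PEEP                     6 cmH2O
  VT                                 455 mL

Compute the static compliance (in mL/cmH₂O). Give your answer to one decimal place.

68.9

Cstat = Vt / (Pplat − PEEP) = 455 / (12.6 − 6) = 455 / 6.6 = 68.939 mL/cmH2O.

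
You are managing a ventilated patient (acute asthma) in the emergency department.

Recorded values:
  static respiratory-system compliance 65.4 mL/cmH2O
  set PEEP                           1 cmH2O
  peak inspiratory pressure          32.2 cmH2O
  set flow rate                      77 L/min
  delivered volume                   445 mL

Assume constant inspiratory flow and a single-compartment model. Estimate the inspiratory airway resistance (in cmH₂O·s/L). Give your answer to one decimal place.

Flow: 77 L/min ÷ 60 = 1.2833 L/s.
Equation of motion (constant flow): PIP = Vt/C + R·V̇ + PEEP.
R·V̇ = PIP − Vt/C − PEEP = 32.2 − 445/65.4 − 1 = 32.2 − 6.804 − 1 = 24.396 cmH2O.
R = 24.396 / 1.2833 = 19.01 cmH2O·s/L.

19.0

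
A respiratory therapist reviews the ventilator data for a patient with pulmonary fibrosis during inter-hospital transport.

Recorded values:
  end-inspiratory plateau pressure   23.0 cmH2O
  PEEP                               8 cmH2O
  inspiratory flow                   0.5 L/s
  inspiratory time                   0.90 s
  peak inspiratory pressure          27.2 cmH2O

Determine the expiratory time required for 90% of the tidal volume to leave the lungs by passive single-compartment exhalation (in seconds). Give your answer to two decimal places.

0.58

Vt = flow × Ti = 0.5 L/s × 0.90 s × 1000 mL/L = 450.0 mL.
R = (PIP − Pplat)/V̇ = (27.2 − 23.0) / 0.5 = 4.2/0.5 = 8.4 cmH2O·s/L.
C = Vt/(Pplat − PEEP) = 450.0 / (23.0 − 8) = 450.0/15.0 = 30.0 mL/cmH2O.
τ = R × C = 8.4 × 0.03 L/cmH2O = 0.252 s.
t = −τ·ln(1 − 0.90) = −0.252·ln(0.1) = 0.5803 s.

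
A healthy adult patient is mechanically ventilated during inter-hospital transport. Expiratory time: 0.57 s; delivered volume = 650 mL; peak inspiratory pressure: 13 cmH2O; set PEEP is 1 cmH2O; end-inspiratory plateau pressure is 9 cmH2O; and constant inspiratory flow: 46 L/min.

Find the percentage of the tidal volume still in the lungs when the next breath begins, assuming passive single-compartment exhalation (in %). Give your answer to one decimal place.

26.1

Flow: 46 L/min ÷ 60 = 0.7667 L/s.
R = (PIP − Pplat)/V̇ = (13 − 9) / 0.7667 = 4.0/0.7667 = 5.217 cmH2O·s/L.
C = Vt/(Pplat − PEEP) = 650.0 / (9 − 1) = 650.0/8.0 = 81.25 mL/cmH2O.
τ = R × C = 5.217 × 0.08125 L/cmH2O = 0.4239 s.
Fraction remaining at end-expiration = e^(−Te/τ) = e^(−0.57/0.4239) = 0.2606 → 26.06%.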